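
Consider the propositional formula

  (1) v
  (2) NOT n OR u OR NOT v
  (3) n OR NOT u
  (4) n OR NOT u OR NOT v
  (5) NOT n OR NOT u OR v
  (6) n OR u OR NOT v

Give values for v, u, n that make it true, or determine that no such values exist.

v: True; u: True; n: True

Unit clause (v) forces v = True.
Set u = True.
  then (n OR NOT u) forces n = True.
Check each clause:
  (v): v holds.
  (NOT n OR u OR NOT v): u holds.
  (n OR NOT u): n holds.
  (n OR NOT u OR NOT v): n holds.
  (NOT n OR NOT u OR v): v holds.
  (n OR u OR NOT v): n holds.
All clauses satisfied.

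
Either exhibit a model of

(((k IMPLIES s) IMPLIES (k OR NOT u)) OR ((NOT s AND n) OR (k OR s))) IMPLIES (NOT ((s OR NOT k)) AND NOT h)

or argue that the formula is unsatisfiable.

k = True, u = True, n = True, h = False, s = False

  (((k IMPLIES s) IMPLIES (k OR NOT u)) OR ((NOT s AND n) OR (k OR s))) IMPLIES (NOT ((s OR NOT k)) AND NOT h) = True
    ((k IMPLIES s) IMPLIES (k OR NOT u)) OR ((NOT s AND n) OR (k OR s)) = True
      (k IMPLIES s) IMPLIES (k OR NOT u) = True
        k IMPLIES s = False
        k OR NOT u = True
          NOT u = False
      (NOT s AND n) OR (k OR s) = True
        NOT s AND n = True
          NOT s = True
        k OR s = True
    NOT ((s OR NOT k)) AND NOT h = True
      NOT ((s OR NOT k)) = True
        s OR NOT k = False
          NOT k = False
      NOT h = True
The formula evaluates to True.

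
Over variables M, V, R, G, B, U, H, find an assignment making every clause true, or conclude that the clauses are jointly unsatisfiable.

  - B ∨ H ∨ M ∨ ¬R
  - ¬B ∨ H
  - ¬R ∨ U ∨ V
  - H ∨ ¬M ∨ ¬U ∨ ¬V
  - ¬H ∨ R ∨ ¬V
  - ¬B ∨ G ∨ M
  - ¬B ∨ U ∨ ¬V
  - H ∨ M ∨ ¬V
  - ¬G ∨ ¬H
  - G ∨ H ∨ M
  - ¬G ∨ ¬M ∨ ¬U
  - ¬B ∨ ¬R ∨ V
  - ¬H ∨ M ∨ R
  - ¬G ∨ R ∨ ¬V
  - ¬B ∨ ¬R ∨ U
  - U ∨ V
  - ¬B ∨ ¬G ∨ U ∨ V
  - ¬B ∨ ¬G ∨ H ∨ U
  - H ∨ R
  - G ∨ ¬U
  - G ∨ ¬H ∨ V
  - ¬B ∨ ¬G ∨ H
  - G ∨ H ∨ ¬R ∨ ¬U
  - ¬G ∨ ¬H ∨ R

Set M = True.
Set V = True.
Try R = False:
  (¬H ∨ R ∨ ¬V) forces H = False.
  clause (H ∨ R) is falsified — backtrack.
So R = True.
Set G = False.
  then (G ∨ ¬U) forces U = False.
  then (¬B ∨ U ∨ ¬V) forces B = False.
Set H = False.
All clauses satisfied.

M=T; V=T; R=T; G=F; B=F; U=F; H=F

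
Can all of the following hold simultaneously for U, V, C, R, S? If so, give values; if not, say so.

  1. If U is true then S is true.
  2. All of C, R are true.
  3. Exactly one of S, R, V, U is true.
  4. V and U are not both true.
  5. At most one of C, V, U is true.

U = False, V = False, C = True, R = True, S = False

  (1) U=F ⇒ S: vacuous ✓
  (2) {C, R}: all 2 true ✓
  (3) {S, R, V, U}: 1 true — exactly one ✓
  (4) V=F, U=F — not both ✓
  (5) {C, V, U}: 1 true — at most one ✓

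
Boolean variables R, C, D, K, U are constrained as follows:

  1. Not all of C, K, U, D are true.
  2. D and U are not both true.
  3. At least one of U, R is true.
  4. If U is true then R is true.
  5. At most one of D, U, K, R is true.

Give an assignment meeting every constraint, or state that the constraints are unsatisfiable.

R = True; C = True; D = False; K = False; U = False

  (1) {C, K, U, D}: 1/4 true — not all ✓
  (2) D=F, U=F — not both ✓
  (3) {U, R}: 1 true — at least one ✓
  (4) U=F ⇒ R: vacuous ✓
  (5) {D, U, K, R}: 1 true — at most one ✓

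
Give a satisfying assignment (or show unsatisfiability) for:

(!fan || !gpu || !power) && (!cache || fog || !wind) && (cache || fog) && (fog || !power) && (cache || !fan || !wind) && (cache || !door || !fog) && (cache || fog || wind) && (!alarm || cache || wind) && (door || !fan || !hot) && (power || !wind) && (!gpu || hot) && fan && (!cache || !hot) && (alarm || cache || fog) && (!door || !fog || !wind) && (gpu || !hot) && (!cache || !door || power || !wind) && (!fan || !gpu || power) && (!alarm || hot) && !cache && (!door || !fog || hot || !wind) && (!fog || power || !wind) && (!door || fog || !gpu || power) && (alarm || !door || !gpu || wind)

fan = True; wind = False; alarm = False; power = False; fog = True; gpu = False; cache = False; hot = False; door = False

Unit clause (fan) forces fan = True.
Unit clause (!cache) forces cache = False.
In (cache || fog) only fog is left, so fog = True.
In (cache || !fan || !wind) only !wind is left, so wind = False.
In (cache || !door || !fog) only !door is left, so door = False.
In (!alarm || cache || wind) only !alarm is left, so alarm = False.
In (door || !fan || !hot) only !hot is left, so hot = False.
In (!gpu || hot) only !gpu is left, so gpu = False.
Set power = False.
All clauses satisfied.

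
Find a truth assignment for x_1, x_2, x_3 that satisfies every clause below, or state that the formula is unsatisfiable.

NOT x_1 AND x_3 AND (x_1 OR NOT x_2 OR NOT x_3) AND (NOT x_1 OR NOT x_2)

x_1 = False; x_2 = False; x_3 = True

Unit clause (NOT x_1) forces x_1 = False.
Unit clause (x_3) forces x_3 = True.
In (x_1 OR NOT x_2 OR NOT x_3) only NOT x_2 is left, so x_2 = False.
Check each clause:
  (NOT x_1): NOT x_1 holds.
  (x_3): x_3 holds.
  (x_1 OR NOT x_2 OR NOT x_3): NOT x_2 holds.
  (NOT x_1 OR NOT x_2): NOT x_1 holds.
All clauses satisfied.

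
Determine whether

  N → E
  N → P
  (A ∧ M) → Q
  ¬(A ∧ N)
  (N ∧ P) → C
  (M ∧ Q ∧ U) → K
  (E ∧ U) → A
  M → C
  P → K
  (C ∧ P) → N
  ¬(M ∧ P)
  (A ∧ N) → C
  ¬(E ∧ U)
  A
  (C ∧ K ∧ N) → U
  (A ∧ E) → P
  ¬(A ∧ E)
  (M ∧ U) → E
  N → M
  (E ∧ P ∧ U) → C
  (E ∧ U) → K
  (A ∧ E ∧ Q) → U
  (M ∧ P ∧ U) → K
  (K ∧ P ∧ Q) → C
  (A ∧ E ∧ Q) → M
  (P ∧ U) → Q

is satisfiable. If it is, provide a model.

K: True; M: False; A: True; C: True; Q: True; N: False; P: False; U: True; E: False

Unit clause (A) forces A = True.
In (¬A ∨ ¬E) only ¬E is left, so E = False.
In (¬A ∨ ¬N) only ¬N is left, so N = False.
Set K = True.
Set M = False.
Set C = True.
  then (¬C ∨ N ∨ ¬P) forces P = False.
Set Q = True.
Set U = True.
All clauses satisfied.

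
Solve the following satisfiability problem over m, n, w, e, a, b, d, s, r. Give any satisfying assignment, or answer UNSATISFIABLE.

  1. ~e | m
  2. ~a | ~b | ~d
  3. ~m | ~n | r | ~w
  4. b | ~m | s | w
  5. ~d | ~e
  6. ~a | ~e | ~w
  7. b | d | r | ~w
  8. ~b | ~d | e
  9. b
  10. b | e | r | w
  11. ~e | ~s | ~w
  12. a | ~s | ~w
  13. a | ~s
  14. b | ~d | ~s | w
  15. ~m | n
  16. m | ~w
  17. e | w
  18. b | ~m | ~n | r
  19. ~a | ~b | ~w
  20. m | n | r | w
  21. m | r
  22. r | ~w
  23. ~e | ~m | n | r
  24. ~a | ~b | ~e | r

Unit clause (b) forces b = True.
Try m = False:
  (~e | m) forces e = False.
  (~b | ~d | e) forces d = False.
  (m | ~w) forces w = False.
  clause (e | w) is falsified — backtrack.
So m = True.
  then (~m | n) forces n = True.
Set w = False.
  then (e | w) forces e = True.
  then (~d | ~e) forces d = False.
Set a = True.
  then (~a | ~b | ~e | r) forces r = True.
Set s = True.
All clauses satisfied.

m=T; n=T; w=F; e=T; a=T; b=T; d=F; s=T; r=T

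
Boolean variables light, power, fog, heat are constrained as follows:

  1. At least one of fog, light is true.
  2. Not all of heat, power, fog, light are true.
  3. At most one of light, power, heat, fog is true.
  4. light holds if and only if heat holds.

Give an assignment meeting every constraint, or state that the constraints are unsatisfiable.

light = False, power = False, fog = True, heat = False

  (1) {fog, light}: 1 true — at least one ✓
  (2) {heat, power, fog, light}: 1/4 true — not all ✓
  (3) {light, power, heat, fog}: 1 true — at most one ✓
  (4) light=F, heat=F — same ✓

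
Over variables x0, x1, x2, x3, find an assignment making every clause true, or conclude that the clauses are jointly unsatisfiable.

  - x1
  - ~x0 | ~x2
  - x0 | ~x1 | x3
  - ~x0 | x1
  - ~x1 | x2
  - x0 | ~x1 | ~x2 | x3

Unit clause (x1) forces x1 = True.
In (~x1 | x2) only x2 is left, so x2 = True.
In (~x0 | ~x2) only ~x0 is left, so x0 = False.
In (x0 | ~x1 | x3) only x3 is left, so x3 = True.
Check each clause:
  (x1): x1 holds.
  (~x0 | ~x2): ~x0 holds.
  (x0 | ~x1 | x3): x3 holds.
  (~x0 | x1): ~x0 holds.
  (~x1 | x2): x2 holds.
  (x0 | ~x1 | ~x2 | x3): x3 holds.
All clauses satisfied.

x0: False, x1: True, x2: True, x3: True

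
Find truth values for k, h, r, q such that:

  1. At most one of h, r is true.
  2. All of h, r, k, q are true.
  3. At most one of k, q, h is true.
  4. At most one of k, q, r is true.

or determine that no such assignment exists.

Case k = True:
  (2) forces h = True.
  Constraint (3) is violated (k=T, h=T) — contradiction.
Case k = False:
  Constraint (2) is violated (k=F) — contradiction.
Both cases fail — unsatisfiable.

No satisfying assignment exists.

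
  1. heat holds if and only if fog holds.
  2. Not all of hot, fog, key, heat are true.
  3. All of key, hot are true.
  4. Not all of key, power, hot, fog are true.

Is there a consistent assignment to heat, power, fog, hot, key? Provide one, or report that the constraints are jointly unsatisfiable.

heat=F; power=T; fog=F; hot=T; key=T

  (1) heat=F, fog=F — same ✓
  (2) {hot, fog, key, heat}: 2/4 true — not all ✓
  (3) {key, hot}: all 2 true ✓
  (4) {key, power, hot, fog}: 3/4 true — not all ✓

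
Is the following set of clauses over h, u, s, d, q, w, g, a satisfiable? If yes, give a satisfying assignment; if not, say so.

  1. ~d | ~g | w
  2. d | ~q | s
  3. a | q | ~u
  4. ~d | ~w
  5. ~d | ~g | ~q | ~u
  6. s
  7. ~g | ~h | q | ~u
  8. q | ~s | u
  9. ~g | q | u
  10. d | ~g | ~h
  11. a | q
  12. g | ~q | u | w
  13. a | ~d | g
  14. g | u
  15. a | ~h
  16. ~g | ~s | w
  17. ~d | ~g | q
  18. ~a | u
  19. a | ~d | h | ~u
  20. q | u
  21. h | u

Unit clause (s) forces s = True.
Set h = True.
  then (a | ~h) forces a = True.
  then (~a | u) forces u = True.
Set d = True.
  then (~d | ~w) forces w = False.
  then (~g | ~s | w) forces g = False.
Set q = True.
All clauses satisfied.

h=T, u=T, s=T, d=T, q=T, w=F, g=F, a=T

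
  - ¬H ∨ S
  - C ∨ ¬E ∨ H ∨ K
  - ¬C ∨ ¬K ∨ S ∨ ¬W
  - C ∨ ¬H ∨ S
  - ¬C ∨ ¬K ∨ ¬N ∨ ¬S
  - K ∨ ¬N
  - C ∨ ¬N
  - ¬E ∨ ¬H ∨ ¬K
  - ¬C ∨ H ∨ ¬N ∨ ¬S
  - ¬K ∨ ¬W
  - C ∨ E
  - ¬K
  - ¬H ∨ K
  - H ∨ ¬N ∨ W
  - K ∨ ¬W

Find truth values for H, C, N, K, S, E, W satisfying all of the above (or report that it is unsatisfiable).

Unit clause (¬K) forces K = False.
In (¬H ∨ K) only ¬H is left, so H = False.
In (K ∨ ¬W) only ¬W is left, so W = False.
In (K ∨ ¬N) only ¬N is left, so N = False.
Try C = False:
  (C ∨ ¬E ∨ H ∨ K) forces E = False.
  clause (C ∨ E) is falsified — backtrack.
So C = True.
Set S = True.
Set E = False.
All clauses satisfied.

H = False, C = True, N = False, K = False, S = True, E = False, W = False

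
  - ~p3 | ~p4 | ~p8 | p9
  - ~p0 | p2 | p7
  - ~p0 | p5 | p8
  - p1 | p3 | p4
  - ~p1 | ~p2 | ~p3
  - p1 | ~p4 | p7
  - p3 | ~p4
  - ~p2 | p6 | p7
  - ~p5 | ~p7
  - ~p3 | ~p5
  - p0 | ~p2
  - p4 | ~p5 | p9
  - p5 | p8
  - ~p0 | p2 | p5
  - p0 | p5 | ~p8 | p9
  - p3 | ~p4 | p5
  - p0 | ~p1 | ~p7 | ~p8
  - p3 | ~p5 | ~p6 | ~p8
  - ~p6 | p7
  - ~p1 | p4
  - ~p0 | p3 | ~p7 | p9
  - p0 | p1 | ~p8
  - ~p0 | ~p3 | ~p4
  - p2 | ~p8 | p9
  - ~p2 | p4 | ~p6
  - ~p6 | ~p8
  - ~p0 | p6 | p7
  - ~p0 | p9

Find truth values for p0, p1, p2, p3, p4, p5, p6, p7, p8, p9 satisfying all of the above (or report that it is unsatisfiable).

p0 = False; p1 = True; p2 = False; p3 = True; p4 = True; p5 = False; p6 = False; p7 = False; p8 = True; p9 = True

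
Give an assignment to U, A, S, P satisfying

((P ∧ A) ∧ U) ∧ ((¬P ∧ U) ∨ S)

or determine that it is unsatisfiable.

U = True, A = True, S = True, P = True

  (P ∧ A) ∧ U = True
    P ∧ A = True
  (¬P ∧ U) ∨ S = True
    ¬P ∧ U = False
      ¬P = False
Both conjuncts True, so the formula holds.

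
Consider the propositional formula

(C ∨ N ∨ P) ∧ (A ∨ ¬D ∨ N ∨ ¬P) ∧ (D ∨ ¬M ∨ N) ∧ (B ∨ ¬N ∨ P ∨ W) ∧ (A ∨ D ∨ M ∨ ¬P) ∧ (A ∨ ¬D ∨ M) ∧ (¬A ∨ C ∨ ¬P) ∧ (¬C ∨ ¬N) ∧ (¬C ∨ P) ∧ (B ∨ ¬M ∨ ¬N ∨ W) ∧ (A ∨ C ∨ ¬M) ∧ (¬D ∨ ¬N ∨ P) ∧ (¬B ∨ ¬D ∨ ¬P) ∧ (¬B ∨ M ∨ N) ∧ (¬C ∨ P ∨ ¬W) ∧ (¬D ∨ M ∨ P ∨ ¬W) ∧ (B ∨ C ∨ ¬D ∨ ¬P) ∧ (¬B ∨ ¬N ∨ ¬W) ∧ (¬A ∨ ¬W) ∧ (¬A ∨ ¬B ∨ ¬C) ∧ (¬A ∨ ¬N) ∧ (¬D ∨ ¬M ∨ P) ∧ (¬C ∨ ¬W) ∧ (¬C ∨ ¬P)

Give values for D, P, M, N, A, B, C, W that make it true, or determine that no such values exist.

Set D = False.
Try P = True:
  (¬C ∨ ¬P) forces C = False.
  (¬A ∨ C ∨ ¬P) forces A = False.
  (A ∨ D ∨ M ∨ ¬P) forces M = True.
  clause (A ∨ C ∨ ¬M) is falsified — backtrack.
So P = False.
  then (¬C ∨ P) forces C = False.
  then (C ∨ N ∨ P) forces N = True.
  then (¬A ∨ ¬N) forces A = False.
  then (A ∨ C ∨ ¬M) forces M = False.
Set B = False.
  then (B ∨ ¬N ∨ P ∨ W) forces W = True.
All clauses satisfied.

D = False, P = False, M = False, N = True, A = False, B = False, C = False, W = True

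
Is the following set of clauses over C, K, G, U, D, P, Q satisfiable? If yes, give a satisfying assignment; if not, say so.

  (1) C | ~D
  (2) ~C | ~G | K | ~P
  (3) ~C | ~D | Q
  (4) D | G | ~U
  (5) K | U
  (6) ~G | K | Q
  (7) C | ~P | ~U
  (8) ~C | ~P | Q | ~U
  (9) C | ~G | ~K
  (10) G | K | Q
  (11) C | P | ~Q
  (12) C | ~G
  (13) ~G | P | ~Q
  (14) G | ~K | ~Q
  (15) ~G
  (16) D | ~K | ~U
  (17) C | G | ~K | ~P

Unit clause (~G) forces G = False.
Set C = True.
Set K = False.
  then (K | U) forces U = True.
  then (G | K | Q) forces Q = True.
  then (D | G | ~U) forces D = True.
Set P = False.
All clauses satisfied.

C=T, K=F, G=F, U=T, D=T, P=F, Q=T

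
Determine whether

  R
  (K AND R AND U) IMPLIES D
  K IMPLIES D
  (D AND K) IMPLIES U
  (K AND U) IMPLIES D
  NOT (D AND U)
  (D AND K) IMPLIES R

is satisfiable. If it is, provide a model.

K = False; R = True; D = False; U = True

Unit clause (R) forces R = True.
Try K = True:
  (D OR NOT K) forces D = True.
  (NOT D OR NOT K OR U) forces U = True.
  clause (NOT D OR NOT U) is falsified — backtrack.
So K = False.
Set D = False.
Set U = True.
Check each clause:
  (R): R holds.
  (D OR NOT K): NOT K holds.
  (D OR NOT K OR NOT U): NOT K holds.
  (NOT D OR NOT K OR U): NOT D holds.
  (D OR NOT K OR NOT R OR NOT U): NOT K holds.
  (NOT D OR NOT K OR R): NOT D holds.
  (NOT D OR NOT U): NOT D holds.
All clauses satisfied.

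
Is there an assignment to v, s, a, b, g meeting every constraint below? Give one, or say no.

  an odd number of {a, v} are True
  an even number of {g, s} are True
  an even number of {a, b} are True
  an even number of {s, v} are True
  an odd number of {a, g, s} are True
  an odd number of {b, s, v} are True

v = False, s = False, a = True, b = True, g = False

{a, v}: 1 true → odd ✓
{g, s}: 0 true → even ✓
{a, b}: 2 true → even ✓
{s, v}: 0 true → even ✓
{a, g, s}: 1 true → odd ✓
{b, s, v}: 1 true → odd ✓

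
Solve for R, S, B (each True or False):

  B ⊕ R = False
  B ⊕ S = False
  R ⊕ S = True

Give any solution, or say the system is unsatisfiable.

No satisfying assignment exists.

Adding constraints 1, 2, 3 mod 2: every variable appears an even number of times on the left, so the left side is 0.
But the right sides sum to 1 (mod 2). 0 ≠ 1 — the system is inconsistent.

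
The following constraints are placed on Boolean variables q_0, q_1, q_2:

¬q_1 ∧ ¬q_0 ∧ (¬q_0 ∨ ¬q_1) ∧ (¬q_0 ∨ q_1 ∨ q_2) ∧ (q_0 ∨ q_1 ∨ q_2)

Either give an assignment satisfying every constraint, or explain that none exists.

Unit clause (¬q_1) forces q_1 = False.
Unit clause (¬q_0) forces q_0 = False.
In (q_0 ∨ q_1 ∨ q_2) only q_2 is left, so q_2 = True.
Check each clause:
  (¬q_1): ¬q_1 holds.
  (¬q_0): ¬q_0 holds.
  (¬q_0 ∨ ¬q_1): ¬q_0 holds.
  (¬q_0 ∨ q_1 ∨ q_2): ¬q_0 holds.
  (q_0 ∨ q_1 ∨ q_2): q_2 holds.
All clauses satisfied.

q_0 = False; q_1 = False; q_2 = True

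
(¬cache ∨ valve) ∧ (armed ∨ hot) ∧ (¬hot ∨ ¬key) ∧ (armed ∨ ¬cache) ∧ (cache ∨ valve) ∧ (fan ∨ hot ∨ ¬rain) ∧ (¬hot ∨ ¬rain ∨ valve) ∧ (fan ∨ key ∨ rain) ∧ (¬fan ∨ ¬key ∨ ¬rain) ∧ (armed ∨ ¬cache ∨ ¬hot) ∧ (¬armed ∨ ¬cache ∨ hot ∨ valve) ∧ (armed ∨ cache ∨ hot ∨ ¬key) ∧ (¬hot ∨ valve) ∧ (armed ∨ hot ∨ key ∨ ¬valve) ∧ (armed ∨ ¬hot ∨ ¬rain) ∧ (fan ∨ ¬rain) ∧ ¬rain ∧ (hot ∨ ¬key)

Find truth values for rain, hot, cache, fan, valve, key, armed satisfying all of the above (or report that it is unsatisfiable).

rain=F, hot=T, cache=F, fan=T, valve=T, key=F, armed=F

Unit clause (¬rain) forces rain = False.
Set hot = True.
  then (¬hot ∨ ¬key) forces key = False.
  then (fan ∨ key ∨ rain) forces fan = True.
  then (¬hot ∨ valve) forces valve = True.
Set cache = False.
Set armed = False.
All clauses satisfied.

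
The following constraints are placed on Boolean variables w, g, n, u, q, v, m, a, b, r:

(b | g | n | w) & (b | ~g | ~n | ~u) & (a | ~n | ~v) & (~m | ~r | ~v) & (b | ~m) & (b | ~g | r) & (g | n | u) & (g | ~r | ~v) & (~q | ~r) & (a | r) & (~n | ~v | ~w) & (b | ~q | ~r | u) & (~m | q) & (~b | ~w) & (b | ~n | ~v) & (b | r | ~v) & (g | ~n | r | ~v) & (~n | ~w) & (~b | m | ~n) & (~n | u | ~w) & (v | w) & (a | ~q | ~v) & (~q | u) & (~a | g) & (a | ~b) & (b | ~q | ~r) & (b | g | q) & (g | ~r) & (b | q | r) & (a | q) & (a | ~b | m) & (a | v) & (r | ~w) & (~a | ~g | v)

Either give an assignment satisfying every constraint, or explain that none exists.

w: True, g: True, n: False, u: False, q: False, v: True, m: False, a: True, b: False, r: True

Set w = True.
  then (~b | ~w) forces b = False.
  then (~n | ~w) forces n = False.
  then (r | ~w) forces r = True.
  then (b | ~m) forces m = False.
  then (~q | ~r) forces q = False.
  then (b | g | q) forces g = True.
  then (a | q) forces a = True.
  then (~a | ~g | v) forces v = True.
Set u = False.
All clauses satisfied.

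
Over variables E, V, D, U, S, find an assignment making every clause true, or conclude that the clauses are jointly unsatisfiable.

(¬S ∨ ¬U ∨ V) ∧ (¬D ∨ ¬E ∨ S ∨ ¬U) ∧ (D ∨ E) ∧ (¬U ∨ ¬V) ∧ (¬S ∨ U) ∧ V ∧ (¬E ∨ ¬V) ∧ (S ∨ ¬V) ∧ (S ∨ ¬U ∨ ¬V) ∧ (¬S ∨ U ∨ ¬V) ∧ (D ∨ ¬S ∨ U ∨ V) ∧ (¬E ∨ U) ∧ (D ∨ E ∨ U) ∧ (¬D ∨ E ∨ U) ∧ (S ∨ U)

The formula is unsatisfiable.

Case V = True:
  (¬U ∨ ¬V) forces U = False.
  (¬S ∨ U) forces S = False.
  Clause (S ∨ ¬V) is falsified — contradiction.
Case V = False:
  Clause (V) is falsified — contradiction.
Both cases fail, so the formula is unsatisfiable.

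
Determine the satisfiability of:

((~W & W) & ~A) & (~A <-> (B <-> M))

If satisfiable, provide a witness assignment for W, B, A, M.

Unsatisfiable — no assignment works.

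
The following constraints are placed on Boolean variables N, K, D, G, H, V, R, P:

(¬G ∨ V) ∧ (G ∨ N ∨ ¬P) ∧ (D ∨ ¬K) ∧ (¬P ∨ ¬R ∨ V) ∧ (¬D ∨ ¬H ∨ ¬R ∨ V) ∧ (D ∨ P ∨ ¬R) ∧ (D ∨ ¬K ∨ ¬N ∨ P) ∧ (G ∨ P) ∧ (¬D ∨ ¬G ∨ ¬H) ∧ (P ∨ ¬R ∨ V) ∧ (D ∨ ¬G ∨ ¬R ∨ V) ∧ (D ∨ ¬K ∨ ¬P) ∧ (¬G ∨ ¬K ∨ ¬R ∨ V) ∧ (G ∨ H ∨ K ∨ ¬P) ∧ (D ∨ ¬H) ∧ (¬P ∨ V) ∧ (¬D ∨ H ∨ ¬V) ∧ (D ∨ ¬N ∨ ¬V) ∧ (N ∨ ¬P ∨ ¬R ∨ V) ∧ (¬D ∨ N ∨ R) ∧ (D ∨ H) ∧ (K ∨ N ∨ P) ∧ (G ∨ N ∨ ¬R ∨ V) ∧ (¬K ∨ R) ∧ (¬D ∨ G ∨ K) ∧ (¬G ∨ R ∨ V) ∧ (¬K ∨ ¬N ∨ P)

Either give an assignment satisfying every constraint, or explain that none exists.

N = True, K = True, D = True, G = False, H = True, V = True, R = True, P = True

Set N = True.
Set K = True.
  then (D ∨ ¬K) forces D = True.
  then (¬K ∨ R) forces R = True.
  then (¬K ∨ ¬N ∨ P) forces P = True.
  then (¬P ∨ ¬R ∨ V) forces V = True.
  then (¬D ∨ H ∨ ¬V) forces H = True.
  then (¬D ∨ ¬G ∨ ¬H) forces G = False.
All clauses satisfied.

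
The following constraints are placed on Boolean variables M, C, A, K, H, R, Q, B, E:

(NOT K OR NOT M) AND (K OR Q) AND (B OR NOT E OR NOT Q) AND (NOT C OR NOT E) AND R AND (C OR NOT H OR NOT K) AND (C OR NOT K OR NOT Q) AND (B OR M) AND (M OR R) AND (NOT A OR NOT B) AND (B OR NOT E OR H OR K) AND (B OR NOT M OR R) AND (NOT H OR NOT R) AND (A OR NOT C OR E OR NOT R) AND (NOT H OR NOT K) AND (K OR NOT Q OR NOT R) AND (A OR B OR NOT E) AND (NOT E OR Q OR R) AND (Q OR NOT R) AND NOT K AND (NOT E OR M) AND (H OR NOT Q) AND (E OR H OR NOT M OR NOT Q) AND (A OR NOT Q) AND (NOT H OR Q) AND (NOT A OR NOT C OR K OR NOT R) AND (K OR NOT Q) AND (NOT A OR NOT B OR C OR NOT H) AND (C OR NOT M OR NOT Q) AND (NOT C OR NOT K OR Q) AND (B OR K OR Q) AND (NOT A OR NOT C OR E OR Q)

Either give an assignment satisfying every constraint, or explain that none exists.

Unsatisfiable — no assignment works.

Case K = True:
  Clause (NOT K) is falsified — contradiction.
Case K = False:
  (K OR Q) forces Q = True.
  Clause (K OR NOT Q) is falsified — contradiction.
Both cases fail, so the formula is unsatisfiable.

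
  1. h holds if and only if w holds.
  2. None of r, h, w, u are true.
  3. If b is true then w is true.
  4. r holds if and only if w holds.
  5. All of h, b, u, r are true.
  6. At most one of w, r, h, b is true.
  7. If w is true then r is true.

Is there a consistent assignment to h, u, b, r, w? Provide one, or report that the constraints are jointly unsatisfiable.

Case h = True:
  Constraint (2) is violated (h=T) — contradiction.
Case h = False:
  Constraint (5) is violated (h=F) — contradiction.
Both cases fail — unsatisfiable.

The formula is unsatisfiable.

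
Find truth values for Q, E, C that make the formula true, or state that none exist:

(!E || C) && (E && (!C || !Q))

Q: False, E: True, C: True

  !E || C = True
    !E = False
  E && (!C || !Q) = True
    !C || !Q = True
      !C = False
      !Q = True
Both conjuncts True, so the formula holds.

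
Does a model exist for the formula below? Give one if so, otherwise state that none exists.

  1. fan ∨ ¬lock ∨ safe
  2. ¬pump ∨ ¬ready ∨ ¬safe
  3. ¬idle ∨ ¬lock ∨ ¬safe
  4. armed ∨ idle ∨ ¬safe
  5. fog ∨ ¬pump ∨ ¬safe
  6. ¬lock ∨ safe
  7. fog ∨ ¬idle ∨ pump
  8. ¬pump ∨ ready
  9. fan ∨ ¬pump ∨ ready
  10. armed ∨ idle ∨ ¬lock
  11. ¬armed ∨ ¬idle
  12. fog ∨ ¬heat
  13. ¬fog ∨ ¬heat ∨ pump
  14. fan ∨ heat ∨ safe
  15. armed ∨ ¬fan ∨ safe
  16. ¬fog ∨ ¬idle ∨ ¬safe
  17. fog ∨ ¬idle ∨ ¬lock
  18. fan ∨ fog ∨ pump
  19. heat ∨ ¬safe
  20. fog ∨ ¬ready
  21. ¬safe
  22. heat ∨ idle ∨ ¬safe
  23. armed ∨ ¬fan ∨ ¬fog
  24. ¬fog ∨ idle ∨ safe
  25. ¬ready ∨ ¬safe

Unit clause (¬safe) forces safe = False.
In (¬lock ∨ safe) only ¬lock is left, so lock = False.
Set heat = True.
  then (fog ∨ ¬heat) forces fog = True.
  then (¬fog ∨ ¬heat ∨ pump) forces pump = True.
  then (¬fog ∨ idle ∨ safe) forces idle = True.
  then (¬pump ∨ ready) forces ready = True.
  then (¬armed ∨ ¬idle) forces armed = False.
  then (armed ∨ ¬fan ∨ safe) forces fan = False.
All clauses satisfied.

heat=T, ready=T, fog=T, fan=F, armed=F, idle=T, safe=F, lock=F, pump=T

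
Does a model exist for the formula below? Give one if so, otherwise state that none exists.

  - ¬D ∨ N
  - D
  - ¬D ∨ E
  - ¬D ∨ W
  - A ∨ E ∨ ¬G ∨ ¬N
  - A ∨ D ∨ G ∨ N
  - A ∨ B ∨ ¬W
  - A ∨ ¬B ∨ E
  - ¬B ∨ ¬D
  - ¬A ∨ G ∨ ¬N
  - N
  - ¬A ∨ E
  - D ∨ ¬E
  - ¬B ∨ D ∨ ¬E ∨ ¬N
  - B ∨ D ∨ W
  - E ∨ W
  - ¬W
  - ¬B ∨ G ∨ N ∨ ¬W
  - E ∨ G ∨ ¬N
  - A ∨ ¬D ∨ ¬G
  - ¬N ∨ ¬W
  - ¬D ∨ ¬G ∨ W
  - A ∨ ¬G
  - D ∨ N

Unsatisfiable — no assignment works.

Case W = True:
  Clause (¬W) is falsified — contradiction.
Case W = False:
  (D) forces D = True.
  Clause (¬D ∨ W) is falsified — contradiction.
Both cases fail, so the formula is unsatisfiable.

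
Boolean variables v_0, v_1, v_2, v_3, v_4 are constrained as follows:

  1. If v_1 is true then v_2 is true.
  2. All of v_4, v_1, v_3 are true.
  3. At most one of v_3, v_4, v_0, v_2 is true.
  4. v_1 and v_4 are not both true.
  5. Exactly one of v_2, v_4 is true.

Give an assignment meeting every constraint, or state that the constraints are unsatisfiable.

Unsatisfiable — no assignment works.

Case v_3 = True:
  (2) forces v_4 = True.
  Constraint (3) is violated (v_3=T, v_4=T) — contradiction.
Case v_3 = False:
  Constraint (2) is violated (v_3=F) — contradiction.
Both cases fail — unsatisfiable.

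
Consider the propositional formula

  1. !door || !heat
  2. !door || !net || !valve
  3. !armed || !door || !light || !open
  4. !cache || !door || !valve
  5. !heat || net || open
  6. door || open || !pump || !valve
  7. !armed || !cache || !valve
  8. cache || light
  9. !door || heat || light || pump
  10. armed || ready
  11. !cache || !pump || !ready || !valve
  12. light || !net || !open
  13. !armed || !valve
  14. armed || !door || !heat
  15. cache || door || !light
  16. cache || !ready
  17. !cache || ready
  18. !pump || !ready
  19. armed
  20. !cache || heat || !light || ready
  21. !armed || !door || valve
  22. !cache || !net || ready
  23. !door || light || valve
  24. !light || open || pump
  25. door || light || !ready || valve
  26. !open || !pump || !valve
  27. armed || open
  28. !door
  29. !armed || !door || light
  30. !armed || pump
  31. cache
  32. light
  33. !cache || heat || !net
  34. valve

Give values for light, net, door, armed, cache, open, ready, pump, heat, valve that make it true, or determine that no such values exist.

Case armed = True:
  (!armed || !valve) forces valve = False.
  Clause (valve) is falsified — contradiction.
Case armed = False:
  Clause (armed) is falsified — contradiction.
Both cases fail, so the formula is unsatisfiable.

The formula is unsatisfiable.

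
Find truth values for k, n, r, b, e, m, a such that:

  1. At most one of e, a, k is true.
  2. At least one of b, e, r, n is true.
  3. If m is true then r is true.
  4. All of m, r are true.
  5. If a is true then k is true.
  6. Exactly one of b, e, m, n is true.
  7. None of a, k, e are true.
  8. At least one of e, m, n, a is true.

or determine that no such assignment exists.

k: False; n: False; r: True; b: False; e: False; m: True; a: False

  (1) {e, a, k}: 0 true — at most one ✓
  (2) {b, e, r, n}: 1 true — at least one ✓
  (3) m=T ⇒ r: T ✓
  (4) {m, r}: all 2 true ✓
  (5) a=F ⇒ k: vacuous ✓
  (6) {b, e, m, n}: 1 true — exactly one ✓
  (7) {a, k, e}: 0 true — none ✓
  (8) {e, m, n, a}: 1 true — at least one ✓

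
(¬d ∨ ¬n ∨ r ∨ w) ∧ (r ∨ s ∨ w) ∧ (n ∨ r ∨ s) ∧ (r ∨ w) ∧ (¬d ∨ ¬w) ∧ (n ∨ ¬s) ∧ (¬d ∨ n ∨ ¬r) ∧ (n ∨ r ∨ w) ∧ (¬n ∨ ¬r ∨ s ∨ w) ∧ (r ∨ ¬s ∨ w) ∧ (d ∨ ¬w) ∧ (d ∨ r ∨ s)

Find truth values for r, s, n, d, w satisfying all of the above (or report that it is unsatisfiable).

Set r = True.
Set s = False.
Try n = True:
  (¬n ∨ ¬r ∨ s ∨ w) forces w = True.
  (¬d ∨ ¬w) forces d = False.
  clause (d ∨ ¬w) is falsified — backtrack.
So n = False.
  then (¬d ∨ n ∨ ¬r) forces d = False.
  then (d ∨ ¬w) forces w = False.
All clauses satisfied.

r=T, s=F, n=F, d=F, w=F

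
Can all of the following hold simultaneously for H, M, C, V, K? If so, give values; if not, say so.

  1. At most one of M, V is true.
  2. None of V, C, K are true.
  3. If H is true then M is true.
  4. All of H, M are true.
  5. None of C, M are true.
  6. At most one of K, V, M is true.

Case M = True:
  Constraint (5) is violated (M=T) — contradiction.
Case M = False:
  Constraint (4) is violated (M=F) — contradiction.
Both cases fail — unsatisfiable.

UNSATISFIABLE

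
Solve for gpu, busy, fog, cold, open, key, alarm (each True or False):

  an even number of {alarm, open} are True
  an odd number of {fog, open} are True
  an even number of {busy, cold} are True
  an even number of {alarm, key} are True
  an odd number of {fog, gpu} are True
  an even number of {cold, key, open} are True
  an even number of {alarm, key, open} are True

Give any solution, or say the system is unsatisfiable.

gpu: False, busy: False, fog: True, cold: False, open: False, key: False, alarm: False

{alarm, open}: 0 true → even ✓
{fog, open}: 1 true → odd ✓
{busy, cold}: 0 true → even ✓
{alarm, key}: 0 true → even ✓
{fog, gpu}: 1 true → odd ✓
{cold, key, open}: 0 true → even ✓
{alarm, key, open}: 0 true → even ✓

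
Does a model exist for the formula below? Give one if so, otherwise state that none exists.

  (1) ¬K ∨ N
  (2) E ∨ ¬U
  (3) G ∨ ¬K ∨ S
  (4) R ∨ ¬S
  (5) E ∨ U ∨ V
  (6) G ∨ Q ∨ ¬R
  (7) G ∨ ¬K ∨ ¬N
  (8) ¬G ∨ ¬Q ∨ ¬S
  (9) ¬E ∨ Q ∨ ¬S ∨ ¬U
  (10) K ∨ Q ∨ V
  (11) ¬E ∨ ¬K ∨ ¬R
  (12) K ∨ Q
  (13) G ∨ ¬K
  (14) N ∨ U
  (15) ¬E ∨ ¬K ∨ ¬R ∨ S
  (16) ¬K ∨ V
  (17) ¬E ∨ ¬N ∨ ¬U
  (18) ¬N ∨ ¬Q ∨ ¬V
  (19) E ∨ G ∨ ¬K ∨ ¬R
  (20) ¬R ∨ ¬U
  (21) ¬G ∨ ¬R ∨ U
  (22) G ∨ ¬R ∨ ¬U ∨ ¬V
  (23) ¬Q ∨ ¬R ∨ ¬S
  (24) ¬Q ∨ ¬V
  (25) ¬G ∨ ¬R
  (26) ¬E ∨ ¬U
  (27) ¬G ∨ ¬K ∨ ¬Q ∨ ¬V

Set Q = False.
  then (K ∨ Q) forces K = True.
  then (G ∨ ¬K) forces G = True.
  then (¬K ∨ V) forces V = True.
  then (¬G ∨ ¬R) forces R = False.
  then (¬K ∨ N) forces N = True.
  then (R ∨ ¬S) forces S = False.
Set E = False.
  then (E ∨ ¬U) forces U = False.
All clauses satisfied.

Q = False, K = True, N = True, R = False, V = True, E = False, S = False, U = False, G = True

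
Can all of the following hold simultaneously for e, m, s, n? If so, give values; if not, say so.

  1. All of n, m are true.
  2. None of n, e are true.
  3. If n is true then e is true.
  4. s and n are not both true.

Unsatisfiable

Case n = True:
  Constraint (2) is violated (n=T) — contradiction.
Case n = False:
  Constraint (1) is violated (n=F) — contradiction.
Both cases fail — unsatisfiable.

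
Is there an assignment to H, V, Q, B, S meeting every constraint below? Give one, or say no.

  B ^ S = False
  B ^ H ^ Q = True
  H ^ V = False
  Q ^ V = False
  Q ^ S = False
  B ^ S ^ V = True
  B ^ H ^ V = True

H = True, V = True, Q = True, B = True, S = True

B ^ S = T ^ T = False ✓
B ^ H ^ Q = T ^ T ^ T = True ✓
H ^ V = T ^ T = False ✓
Q ^ V = T ^ T = False ✓
Q ^ S = T ^ T = False ✓
B ^ S ^ V = T ^ T ^ T = True ✓
B ^ H ^ V = T ^ T ^ T = True ✓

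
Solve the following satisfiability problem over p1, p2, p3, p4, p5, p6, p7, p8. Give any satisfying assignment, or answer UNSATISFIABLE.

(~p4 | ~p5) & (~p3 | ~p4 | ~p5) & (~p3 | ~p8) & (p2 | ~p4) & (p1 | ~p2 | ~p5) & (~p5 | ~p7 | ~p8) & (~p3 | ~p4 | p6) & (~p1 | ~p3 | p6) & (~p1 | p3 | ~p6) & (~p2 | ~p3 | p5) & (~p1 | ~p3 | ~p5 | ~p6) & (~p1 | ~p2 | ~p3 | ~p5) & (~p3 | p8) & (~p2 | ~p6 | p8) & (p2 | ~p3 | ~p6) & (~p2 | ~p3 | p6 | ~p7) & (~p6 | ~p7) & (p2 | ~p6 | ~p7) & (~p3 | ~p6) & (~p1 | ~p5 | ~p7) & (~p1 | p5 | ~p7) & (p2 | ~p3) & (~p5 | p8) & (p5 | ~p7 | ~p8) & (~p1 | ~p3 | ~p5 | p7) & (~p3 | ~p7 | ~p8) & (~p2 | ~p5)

Set p1 = True.
Set p2 = True.
  then (~p2 | ~p5) forces p5 = False.
  then (~p2 | ~p3 | p5) forces p3 = False.
  then (~p1 | p5 | ~p7) forces p7 = False.
  then (~p1 | p3 | ~p6) forces p6 = False.
Set p4 = True.
Set p8 = False.
All clauses satisfied.

p1=T, p2=T, p3=F, p4=T, p5=F, p6=F, p7=F, p8=F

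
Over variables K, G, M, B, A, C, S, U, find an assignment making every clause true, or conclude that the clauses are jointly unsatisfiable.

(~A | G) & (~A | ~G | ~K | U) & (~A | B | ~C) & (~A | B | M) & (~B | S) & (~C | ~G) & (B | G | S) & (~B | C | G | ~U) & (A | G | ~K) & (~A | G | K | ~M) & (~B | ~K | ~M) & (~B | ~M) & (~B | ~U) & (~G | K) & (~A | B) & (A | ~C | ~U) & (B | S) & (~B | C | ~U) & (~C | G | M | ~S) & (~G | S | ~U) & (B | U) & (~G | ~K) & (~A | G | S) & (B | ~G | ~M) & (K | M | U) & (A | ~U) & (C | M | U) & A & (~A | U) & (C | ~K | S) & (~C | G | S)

Unsatisfiable — no assignment works.

Case G = True:
  (~C | ~G) forces C = False.
  (~G | K) forces K = True.
  Clause (~G | ~K) is falsified — contradiction.
Case G = False:
  (~A | G) forces A = False.
  Clause (A) is falsified — contradiction.
Both cases fail, so the formula is unsatisfiable.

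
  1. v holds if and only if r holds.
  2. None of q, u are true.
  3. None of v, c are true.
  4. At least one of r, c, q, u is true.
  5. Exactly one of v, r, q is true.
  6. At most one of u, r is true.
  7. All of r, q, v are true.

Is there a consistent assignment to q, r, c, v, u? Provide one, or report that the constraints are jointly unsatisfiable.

Case q = True:
  Constraint (2) is violated (q=T) — contradiction.
Case q = False:
  Constraint (7) is violated (q=F) — contradiction.
Both cases fail — unsatisfiable.

Unsatisfiable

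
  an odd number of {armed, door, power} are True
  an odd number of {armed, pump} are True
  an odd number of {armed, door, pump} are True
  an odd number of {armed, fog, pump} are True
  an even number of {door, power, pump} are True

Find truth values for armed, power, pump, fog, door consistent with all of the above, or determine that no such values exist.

armed = True, power = False, pump = False, fog = False, door = False

{armed, door, power}: 1 true → odd ✓
{armed, pump}: 1 true → odd ✓
{armed, door, pump}: 1 true → odd ✓
{armed, fog, pump}: 1 true → odd ✓
{door, power, pump}: 0 true → even ✓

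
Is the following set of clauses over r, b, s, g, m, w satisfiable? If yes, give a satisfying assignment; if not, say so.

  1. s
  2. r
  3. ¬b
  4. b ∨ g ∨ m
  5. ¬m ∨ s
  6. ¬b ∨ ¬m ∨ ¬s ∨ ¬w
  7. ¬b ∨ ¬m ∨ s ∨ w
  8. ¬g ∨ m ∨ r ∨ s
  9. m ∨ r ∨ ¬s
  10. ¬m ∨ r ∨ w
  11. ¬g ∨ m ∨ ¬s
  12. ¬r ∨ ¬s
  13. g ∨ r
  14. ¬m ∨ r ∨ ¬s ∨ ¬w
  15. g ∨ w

No satisfying assignment exists.

Case r = True:
  (s) forces s = True.
  Clause (¬r ∨ ¬s) is falsified — contradiction.
Case r = False:
  Clause (r) is falsified — contradiction.
Both cases fail, so the formula is unsatisfiable.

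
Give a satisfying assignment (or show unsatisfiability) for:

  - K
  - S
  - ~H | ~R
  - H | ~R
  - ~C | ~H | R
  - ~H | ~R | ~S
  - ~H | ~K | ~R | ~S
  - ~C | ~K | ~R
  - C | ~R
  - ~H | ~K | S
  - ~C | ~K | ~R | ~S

H = False, R = False, K = True, C = True, S = True

Unit clause (K) forces K = True.
Unit clause (S) forces S = True.
Set H = False.
  then (H | ~R) forces R = False.
Set C = True.
All clauses satisfied.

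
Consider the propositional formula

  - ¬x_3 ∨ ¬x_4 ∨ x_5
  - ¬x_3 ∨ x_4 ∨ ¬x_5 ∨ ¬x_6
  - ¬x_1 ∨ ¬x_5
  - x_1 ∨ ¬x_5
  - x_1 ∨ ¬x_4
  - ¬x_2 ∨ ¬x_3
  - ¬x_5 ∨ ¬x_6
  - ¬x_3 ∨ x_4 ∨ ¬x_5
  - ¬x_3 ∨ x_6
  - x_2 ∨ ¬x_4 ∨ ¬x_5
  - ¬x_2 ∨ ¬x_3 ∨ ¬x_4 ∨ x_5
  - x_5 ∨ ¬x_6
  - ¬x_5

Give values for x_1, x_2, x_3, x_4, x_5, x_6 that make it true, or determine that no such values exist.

Unit clause (¬x_5) forces x_5 = False.
In (x_5 ∨ ¬x_6) only ¬x_6 is left, so x_6 = False.
In (¬x_3 ∨ x_6) only ¬x_3 is left, so x_3 = False.
Set x_1 = False.
  then (x_1 ∨ ¬x_4) forces x_4 = False.
Set x_2 = False.
All clauses satisfied.

x_1 = False; x_2 = False; x_3 = False; x_4 = False; x_5 = False; x_6 = False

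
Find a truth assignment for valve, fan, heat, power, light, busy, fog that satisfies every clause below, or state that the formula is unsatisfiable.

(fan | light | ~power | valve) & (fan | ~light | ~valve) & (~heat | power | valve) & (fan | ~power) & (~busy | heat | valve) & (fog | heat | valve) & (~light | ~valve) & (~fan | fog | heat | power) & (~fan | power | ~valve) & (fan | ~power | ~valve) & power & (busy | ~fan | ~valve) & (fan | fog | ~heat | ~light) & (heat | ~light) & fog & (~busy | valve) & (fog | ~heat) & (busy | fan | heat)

valve=F, fan=T, heat=T, power=T, light=T, busy=F, fog=T

Unit clause (power) forces power = True.
Unit clause (fog) forces fog = True.
In (fan | ~power) only fan is left, so fan = True.
Set valve = False.
  then (~busy | valve) forces busy = False.
Set heat = True.
Set light = True.
All clauses satisfied.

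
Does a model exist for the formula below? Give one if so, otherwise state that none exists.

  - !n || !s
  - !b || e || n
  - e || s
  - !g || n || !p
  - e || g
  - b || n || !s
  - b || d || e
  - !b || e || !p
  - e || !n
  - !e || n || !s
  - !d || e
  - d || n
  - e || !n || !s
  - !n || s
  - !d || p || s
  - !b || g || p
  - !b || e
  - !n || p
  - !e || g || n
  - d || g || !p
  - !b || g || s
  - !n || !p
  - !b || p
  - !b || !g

Unsatisfiable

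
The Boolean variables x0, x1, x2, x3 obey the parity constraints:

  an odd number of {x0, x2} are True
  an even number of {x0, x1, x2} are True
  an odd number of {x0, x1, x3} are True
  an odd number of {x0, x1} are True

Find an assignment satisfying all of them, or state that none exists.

x0 = False; x1 = True; x2 = True; x3 = False

{x0, x2}: 1 true → odd ✓
{x0, x1, x2}: 2 true → even ✓
{x0, x1, x3}: 1 true → odd ✓
{x0, x1}: 1 true → odd ✓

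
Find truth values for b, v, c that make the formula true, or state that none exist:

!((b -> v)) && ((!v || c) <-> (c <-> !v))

b=T, v=F, c=T

  !((b -> v)) = True
    b -> v = False
  (!v || c) <-> (c <-> !v) = True
    !v || c = True
      !v = True
    c <-> !v = True
      !v = True
Both conjuncts True, so the formula holds.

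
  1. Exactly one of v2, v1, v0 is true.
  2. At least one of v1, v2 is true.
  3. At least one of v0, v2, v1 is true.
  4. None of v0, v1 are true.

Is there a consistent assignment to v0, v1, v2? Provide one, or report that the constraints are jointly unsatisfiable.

v0=F, v1=F, v2=T

  (1) {v2, v1, v0}: 1 true — exactly one ✓
  (2) {v1, v2}: 1 true — at least one ✓
  (3) {v0, v2, v1}: 1 true — at least one ✓
  (4) {v0, v1}: 0 true — none ✓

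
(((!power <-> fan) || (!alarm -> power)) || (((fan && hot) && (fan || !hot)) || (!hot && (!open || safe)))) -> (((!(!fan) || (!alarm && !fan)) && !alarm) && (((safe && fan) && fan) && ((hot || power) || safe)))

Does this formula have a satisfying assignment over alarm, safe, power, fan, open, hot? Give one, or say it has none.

alarm: False; safe: True; power: False; fan: True; open: False; hot: False

  (((!power <-> fan) || (!alarm -> power)) || (((fan && hot) && (fan || !hot)) || (!hot && (!open || safe)))) -> (((!(!fan) || (!alarm && !fan)) && !alarm) && (((safe && fan) && fan) && ((hot || power) || safe))) = True
    ((!power <-> fan) || (!alarm -> power)) || (((fan && hot) && (fan || !hot)) || (!hot && (!open || safe))) = True
      (!power <-> fan) || (!alarm -> power) = True
        !power <-> fan = True
          !power = True
        !alarm -> power = False
          !alarm = True
      ((fan && hot) && (fan || !hot)) || (!hot && (!open || safe)) = True
        (fan && hot) && (fan || !hot) = False
          fan && hot = False
          fan || !hot = True
            !hot = True
        !hot && (!open || safe) = True
          !hot = True
          !open || safe = True
            !open = True
    ((!(!fan) || (!alarm && !fan)) && !alarm) && (((safe && fan) && fan) && ((hot || power) || safe)) = True
      (!(!fan) || (!alarm && !fan)) && !alarm = True
        !(!fan) || (!alarm && !fan) = True
          !(!fan) = True
            !fan = False
          !alarm && !fan = False
            !alarm = True
            !fan = False
        !alarm = True
      ((safe && fan) && fan) && ((hot || power) || safe) = True
        (safe && fan) && fan = True
          safe && fan = True
        (hot || power) || safe = True
          hot || power = False
The formula evaluates to True.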